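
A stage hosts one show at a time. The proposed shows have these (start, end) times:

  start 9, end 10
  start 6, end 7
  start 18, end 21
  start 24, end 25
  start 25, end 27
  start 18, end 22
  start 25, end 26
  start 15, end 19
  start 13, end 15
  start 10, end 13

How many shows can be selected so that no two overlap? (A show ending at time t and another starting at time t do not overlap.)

Sorted by end: (6,7)  (9,10)  (10,13)  (13,15)  (15,19)  (18,21)  (18,22)  (24,25)  (25,26)  (25,27)
take (6,7); take (9,10); take (10,13); take (13,15); take (15,19); skip (18,21); take (24,25); take (25,26).
Selected 7 shows.

7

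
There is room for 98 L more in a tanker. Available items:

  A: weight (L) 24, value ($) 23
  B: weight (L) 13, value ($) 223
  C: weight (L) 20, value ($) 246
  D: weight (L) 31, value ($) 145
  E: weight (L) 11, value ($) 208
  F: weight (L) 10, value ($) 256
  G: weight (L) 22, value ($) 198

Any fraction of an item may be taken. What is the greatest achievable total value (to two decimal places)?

1233.90

Sort by value per unit weight and fill in that order.
Ratios (sorted): F 25.60, E 18.91, B 17.15, C 12.30, G 9.00, D 4.68, A 0.96
take F (10 @ 256); take E (11 @ 208); take B (13 @ 223); take C (20 @ 246); take G (22 @ 198); take 22/31 of D → 102.90. Capacity used 98/98.
Total value = 1233.90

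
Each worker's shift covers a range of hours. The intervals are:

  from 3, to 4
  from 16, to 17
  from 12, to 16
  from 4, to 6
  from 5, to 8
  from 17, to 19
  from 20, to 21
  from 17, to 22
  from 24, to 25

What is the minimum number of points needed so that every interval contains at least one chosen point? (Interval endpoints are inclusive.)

Process intervals by earliest right end; each time one isn't hit yet, stab at its right endpoint.
Sorted: [3,4] [4,6] [5,8] [12,16] [16,17] [17,19] [20,21] [17,22] [24,25]
{[3,4],[4,6]} hit by 4; {[5,8]} hit by 8; {[12,16],[16,17]} hit by 16; {[17,19]} hit by 19; {[20,21],[17,22]} hit by 21; {[24,25]} hit by 25.
Points: 4, 8, 16, 19, 21, 25 (6 total).

6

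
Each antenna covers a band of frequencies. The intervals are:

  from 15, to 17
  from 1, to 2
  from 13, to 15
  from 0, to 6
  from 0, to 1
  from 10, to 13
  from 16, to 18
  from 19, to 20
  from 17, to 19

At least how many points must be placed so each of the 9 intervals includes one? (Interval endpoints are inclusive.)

Sort by right endpoint; whenever an interval is uncovered, place a point at its right end.
Sorted: [0,1] [1,2] [0,6] [10,13] [13,15] [15,17] [16,18] [17,19] [19,20]
{[0,1],[1,2],[0,6]} hit by 1; {[10,13],[13,15]} hit by 13; {[15,17],[16,18],[17,19]} hit by 17; {[19,20]} hit by 20.
Points: 1, 13, 17, 20 (4 total).

4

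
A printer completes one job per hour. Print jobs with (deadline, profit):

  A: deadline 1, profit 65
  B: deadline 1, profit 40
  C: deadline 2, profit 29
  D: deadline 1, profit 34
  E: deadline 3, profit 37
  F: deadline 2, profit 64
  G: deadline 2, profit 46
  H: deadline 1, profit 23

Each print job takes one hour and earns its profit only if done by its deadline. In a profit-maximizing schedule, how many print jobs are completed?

3

Sort by profit descending; place each in the latest free slot ≤ its deadline.
Profit order: A=65 F=64 G=46 B=40 E=37 D=34 C=29 H=23
Assign: A→slot 1, F→slot 2, G skipped, B skipped, E→slot 3, D skipped, C skipped, H skipped.
Slots: [1:A] [2:F] [3:E]
3 of 8 scheduled.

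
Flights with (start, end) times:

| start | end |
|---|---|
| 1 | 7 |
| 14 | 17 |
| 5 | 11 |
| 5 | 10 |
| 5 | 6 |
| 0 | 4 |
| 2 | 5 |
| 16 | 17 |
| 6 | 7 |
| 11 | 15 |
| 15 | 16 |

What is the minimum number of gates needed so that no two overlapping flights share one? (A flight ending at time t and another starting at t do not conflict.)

Count concurrent intervals with a sweep; the peak is the room count.
Events (time:±→running): 0:+→1 1:+→2 2:+→3 4:-→2 5:-→1 5:+→2 5:+→3 5:+→4 … peak 4.

4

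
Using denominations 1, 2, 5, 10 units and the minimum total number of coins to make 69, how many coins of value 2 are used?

69 = 6×10 + 1×5 + 2×2
Count of 2: 2

2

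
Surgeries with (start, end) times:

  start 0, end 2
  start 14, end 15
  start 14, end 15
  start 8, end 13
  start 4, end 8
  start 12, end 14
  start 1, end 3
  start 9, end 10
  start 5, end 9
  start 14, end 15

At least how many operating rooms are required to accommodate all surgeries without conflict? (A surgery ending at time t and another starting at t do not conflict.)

Count concurrent intervals with a sweep; the peak is the room count.
Events (time:±→running): 0:+→1 1:+→2 2:-→1 3:-→0 4:+→1 5:+→2 8:-→1 8:+→2 9:-→1 9:+→2 10:-→1 12:+→2 13:-→1 14:-→0 14:+→1 14:+→2 14:+→3 … peak 3.

3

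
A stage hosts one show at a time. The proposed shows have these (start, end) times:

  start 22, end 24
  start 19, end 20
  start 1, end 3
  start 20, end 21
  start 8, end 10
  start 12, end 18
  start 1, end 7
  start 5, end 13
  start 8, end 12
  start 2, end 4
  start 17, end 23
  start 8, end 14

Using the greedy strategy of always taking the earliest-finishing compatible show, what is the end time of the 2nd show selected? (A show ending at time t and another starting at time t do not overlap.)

By end time: (1,3), (2,4), (1,7), (8,10), (8,12), (5,13), (8,14), (12,18), (19,20), (20,21), (17,23), (22,24).
Pick (1,3); next start ≥ 3 → (8,10); next start ≥ 10 → (12,18); next start ≥ 18 → (19,20); next start ≥ 20 → (20,21); next start ≥ 21 → (22,24).
Selected: (1,3) (8,10) (12,18) (19,20) (20,21) (22,24)

10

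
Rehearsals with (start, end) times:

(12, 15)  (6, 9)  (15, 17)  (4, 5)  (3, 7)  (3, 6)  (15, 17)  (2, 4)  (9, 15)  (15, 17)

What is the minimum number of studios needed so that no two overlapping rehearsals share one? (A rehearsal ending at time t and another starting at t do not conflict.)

The answer is the maximum number of intervals overlapping at any instant.
Events (time:±→running): 2:+→1 3:+→2 3:+→3 … peak 3.

3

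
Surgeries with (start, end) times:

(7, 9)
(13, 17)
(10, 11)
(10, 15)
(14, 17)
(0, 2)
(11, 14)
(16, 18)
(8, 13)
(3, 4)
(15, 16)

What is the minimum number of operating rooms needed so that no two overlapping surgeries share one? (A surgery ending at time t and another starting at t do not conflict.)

3

The answer is the maximum number of intervals overlapping at any instant.
Events (time:±→running): 0:+→1 2:-→0 3:+→1 4:-→0 7:+→1 8:+→2 9:-→1 10:+→2 10:+→3 … peak 3.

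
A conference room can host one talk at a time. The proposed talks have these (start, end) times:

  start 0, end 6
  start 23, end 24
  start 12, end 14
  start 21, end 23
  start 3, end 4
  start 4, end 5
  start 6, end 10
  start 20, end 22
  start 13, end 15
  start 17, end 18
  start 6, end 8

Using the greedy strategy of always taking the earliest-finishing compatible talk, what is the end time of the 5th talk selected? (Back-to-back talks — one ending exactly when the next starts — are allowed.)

Greedy by earliest finish: after sorting by end time, pick each interval compatible with the last pick.
Sorted by end: (3,4)  (4,5)  (0,6)  (6,8)  (6,10)  (12,14)  (13,15)  (17,18)  (20,22)  (21,23)  (23,24)
take (3,4); take (4,5); take (6,8); skip (6,10); take (12,14); skip (13,15); take (17,18); take (20,22); take (23,24).
Selected: (3,4) (4,5) (6,8) (12,14) (17,18) (20,22) (23,24)

18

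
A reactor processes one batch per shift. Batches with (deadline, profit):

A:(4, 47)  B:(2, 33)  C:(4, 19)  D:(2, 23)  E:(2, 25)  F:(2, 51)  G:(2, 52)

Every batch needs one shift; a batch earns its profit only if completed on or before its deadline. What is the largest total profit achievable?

169

Take jobs in profit order; each goes to the latest open slot no later than its deadline.
By profit: G(d2,52), F(d2,51), A(d4,47), B(d2,33), E(d2,25), D(d2,23), C(d4,19)
G→slot 2; F→slot 1; A→slot 4; B skipped; E skipped; D skipped; C→slot 3.
Profit = 51 + 52 + 19 + 47 = 169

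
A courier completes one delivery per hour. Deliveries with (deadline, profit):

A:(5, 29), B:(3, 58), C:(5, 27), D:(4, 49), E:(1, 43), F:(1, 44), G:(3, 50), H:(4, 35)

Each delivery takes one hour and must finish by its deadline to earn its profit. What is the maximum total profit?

Take jobs in profit order; each goes to the latest open slot no later than its deadline.
By profit: B(d3,58), G(d3,50), D(d4,49), F(d1,44), E(d1,43), H(d4,35), A(d5,29), C(d5,27)
B→slot 3; G→slot 2; D→slot 4; F→slot 1; E skipped; H skipped; A→slot 5; C skipped.
Profit = 44 + 50 + 58 + 49 + 29 = 230

230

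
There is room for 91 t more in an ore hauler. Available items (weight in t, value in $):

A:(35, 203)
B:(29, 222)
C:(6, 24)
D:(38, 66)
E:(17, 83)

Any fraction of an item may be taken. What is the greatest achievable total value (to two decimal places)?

Greedy by value/weight ratio, highest first.
Ratios (sorted): B 7.66, A 5.80, E 4.88, C 4.00, D 1.74
take B (29 @ 222); take A (35 @ 203); take E (17 @ 83); take C (6 @ 24); take 4/38 of D → 6.95. Capacity used 91/91.
Total value = 538.95

538.95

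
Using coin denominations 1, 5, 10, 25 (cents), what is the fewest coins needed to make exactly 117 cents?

Greedy: take as many of the largest coin as possible, then repeat with the remainder.
117 − 4×25→17 − 1×10→7 − 1×5→2 − 2×1→0
Total coins = 4 + 1 + 1 + 2 = 8

8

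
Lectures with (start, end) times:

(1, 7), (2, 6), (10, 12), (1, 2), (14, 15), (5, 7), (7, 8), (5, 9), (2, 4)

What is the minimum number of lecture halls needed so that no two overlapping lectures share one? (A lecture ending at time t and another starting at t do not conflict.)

The answer is the maximum number of intervals overlapping at any instant.
starts: [1, 1, 2, 2, 5, 5, 7, 10, 14]
ends:   [2, 4, 6, 7, 7, 8, 9, 12, 15]
s1→1 s1→2 e2→1 s2→2 s2→3 e4→2 s5→3 s5→4  — peak 4.

4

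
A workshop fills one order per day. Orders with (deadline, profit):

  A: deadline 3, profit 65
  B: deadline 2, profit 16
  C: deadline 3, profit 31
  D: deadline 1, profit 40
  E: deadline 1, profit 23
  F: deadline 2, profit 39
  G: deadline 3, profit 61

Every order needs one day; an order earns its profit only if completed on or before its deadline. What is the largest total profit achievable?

166

Take jobs in profit order; each goes to the latest open slot no later than its deadline.
By profit: A(d3,65), G(d3,61), D(d1,40), F(d2,39), C(d3,31), E(d1,23), B(d2,16)
A→slot 3; G→slot 2; D→slot 1; F skipped; C skipped; E skipped; B skipped.
Profit = 40 + 61 + 65 = 166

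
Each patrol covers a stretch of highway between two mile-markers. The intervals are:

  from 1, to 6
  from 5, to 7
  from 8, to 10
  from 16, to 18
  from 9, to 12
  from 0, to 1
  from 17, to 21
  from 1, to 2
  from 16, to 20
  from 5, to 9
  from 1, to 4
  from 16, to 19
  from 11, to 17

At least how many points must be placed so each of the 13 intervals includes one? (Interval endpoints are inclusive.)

4

By right end: [0,1]  [1,2]  [1,4]  [1,6]  [5,7]  [5,9]  [8,10]  [9,12]  [11,17]  [16,18]  [16,19]  [16,20]  [17,21]
[0,1] uncovered → point at 1; [5,7] uncovered → point at 7; [8,10] uncovered → point at 10; [11,17] uncovered → point at 17.
Points: 1, 7, 10, 17 (4 total).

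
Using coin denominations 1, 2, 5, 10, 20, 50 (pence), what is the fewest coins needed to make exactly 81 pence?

4

Use the largest denomination that fits, subtract, and repeat.
81 = 1×50 + 1×20 + 1×10 + 1×1
Total coins = 1 + 1 + 1 + 1 = 4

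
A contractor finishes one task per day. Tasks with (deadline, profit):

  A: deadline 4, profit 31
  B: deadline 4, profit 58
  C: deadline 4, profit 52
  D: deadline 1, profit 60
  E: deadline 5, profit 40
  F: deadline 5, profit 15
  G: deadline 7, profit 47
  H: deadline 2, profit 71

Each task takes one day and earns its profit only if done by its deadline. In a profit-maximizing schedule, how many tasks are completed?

6

Sort by profit descending; place each in the latest free slot ≤ its deadline.
Profit order: H=71 D=60 B=58 C=52 G=47 E=40 A=31 F=15
Assign: H→slot 2, D→slot 1, B→slot 4, C→slot 3, G→slot 7, E→slot 5, A skipped, F skipped.
Slots: [1:D] [2:H] [3:C] [4:B] [5:E] [7:G]
6 of 8 scheduled.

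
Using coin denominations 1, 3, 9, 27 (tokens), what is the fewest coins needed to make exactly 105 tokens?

105 = 3×27 + 2×9 + 2×3
Total coins = 3 + 2 + 2 = 7

7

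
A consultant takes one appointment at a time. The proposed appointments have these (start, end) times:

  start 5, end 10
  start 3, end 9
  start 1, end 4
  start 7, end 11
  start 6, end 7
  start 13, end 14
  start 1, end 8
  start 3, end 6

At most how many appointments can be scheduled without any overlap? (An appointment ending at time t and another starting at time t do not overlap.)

Order by finish time; keep every interval that doesn't clash with the previous kept one.
By end time: (1,4), (3,6), (6,7), (1,8), (3,9), (5,10), (7,11), (13,14).
Pick (1,4); next start ≥ 4 → (6,7); next start ≥ 7 → (7,11); next start ≥ 11 → (13,14).
Selected 4 appointments.

4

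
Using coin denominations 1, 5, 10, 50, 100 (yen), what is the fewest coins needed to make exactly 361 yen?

6

361 = 3×100 + 1×50 + 1×10 + 1×1
Total coins = 3 + 1 + 1 + 1 = 6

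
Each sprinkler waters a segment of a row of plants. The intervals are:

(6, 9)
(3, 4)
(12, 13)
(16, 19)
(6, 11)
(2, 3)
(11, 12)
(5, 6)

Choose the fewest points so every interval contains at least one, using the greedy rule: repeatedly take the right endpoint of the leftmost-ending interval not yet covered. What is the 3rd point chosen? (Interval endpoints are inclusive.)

Process intervals by earliest right end; each time one isn't hit yet, stab at its right endpoint.
Sorted: [2,3] [3,4] [5,6] [6,9] [6,11] [11,12] [12,13] [16,19]
{[2,3],[3,4]} hit by 3; {[5,6],[6,9],[6,11]} hit by 6; {[11,12],[12,13]} hit by 12; {[16,19]} hit by 19.
Points: 3, 6, 12, 19 (4 total).

12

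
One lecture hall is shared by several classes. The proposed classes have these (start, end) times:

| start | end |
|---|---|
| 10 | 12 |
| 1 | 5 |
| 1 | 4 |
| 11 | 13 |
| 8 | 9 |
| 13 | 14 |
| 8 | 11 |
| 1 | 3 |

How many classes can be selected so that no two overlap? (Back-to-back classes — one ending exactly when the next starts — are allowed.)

Sort by end time and greedily take each interval whose start is ≥ the last chosen end.
By end time: (1,3), (1,4), (1,5), (8,9), (8,11), (10,12), (11,13), (13,14).
Pick (1,3); next start ≥ 3 → (8,9); next start ≥ 9 → (10,12); next start ≥ 12 → (13,14).
Selected 4 classes.

4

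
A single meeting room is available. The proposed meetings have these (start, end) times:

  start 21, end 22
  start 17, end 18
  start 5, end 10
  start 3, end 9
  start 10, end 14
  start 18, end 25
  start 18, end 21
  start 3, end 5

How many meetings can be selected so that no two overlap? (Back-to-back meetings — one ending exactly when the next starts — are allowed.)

6

Order by finish time; keep every interval that doesn't clash with the previous kept one.
By end time: (3,5), (3,9), (5,10), (10,14), (17,18), (18,21), (21,22), (18,25).
Pick (3,5); next start ≥ 5 → (5,10); next start ≥ 10 → (10,14); next start ≥ 14 → (17,18); next start ≥ 18 → (18,21); next start ≥ 21 → (21,22).
Selected 6 meetings.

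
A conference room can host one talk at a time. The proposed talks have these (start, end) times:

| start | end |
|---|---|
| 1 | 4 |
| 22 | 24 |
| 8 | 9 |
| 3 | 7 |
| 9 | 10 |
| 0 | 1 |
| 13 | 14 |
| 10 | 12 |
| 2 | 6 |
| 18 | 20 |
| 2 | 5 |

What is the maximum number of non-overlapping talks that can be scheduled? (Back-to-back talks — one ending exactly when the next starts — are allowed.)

By end time: (0,1), (1,4), (2,5), (2,6), (3,7), (8,9), (9,10), (10,12), (13,14), (18,20), (22,24).
Pick (0,1); next start ≥ 1 → (1,4); next start ≥ 4 → (8,9); next start ≥ 9 → (9,10); next start ≥ 10 → (10,12); next start ≥ 12 → (13,14); next start ≥ 14 → (18,20); next start ≥ 20 → (22,24).
Selected 8 talks.

8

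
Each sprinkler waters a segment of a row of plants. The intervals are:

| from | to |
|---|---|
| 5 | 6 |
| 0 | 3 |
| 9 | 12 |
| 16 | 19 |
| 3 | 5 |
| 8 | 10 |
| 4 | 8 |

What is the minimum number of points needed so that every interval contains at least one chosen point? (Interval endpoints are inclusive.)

Sort by right endpoint; whenever an interval is uncovered, place a point at its right end.
By right end: [0,3]  [3,5]  [5,6]  [4,8]  [8,10]  [9,12]  [16,19]
[0,3] uncovered → point at 3; [5,6] uncovered → point at 6; [8,10] uncovered → point at 10; [16,19] uncovered → point at 19.
Points: 3, 6, 10, 19 (4 total).

4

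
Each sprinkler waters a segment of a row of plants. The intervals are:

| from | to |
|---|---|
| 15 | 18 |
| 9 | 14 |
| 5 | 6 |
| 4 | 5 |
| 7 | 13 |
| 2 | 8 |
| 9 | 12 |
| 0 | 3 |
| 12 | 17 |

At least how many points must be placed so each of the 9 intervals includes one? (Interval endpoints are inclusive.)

4

Sort by right endpoint; whenever an interval is uncovered, place a point at its right end.
Sorted: [0,3] [4,5] [5,6] [2,8] [9,12] [7,13] [9,14] [12,17] [15,18]
{[0,3]} hit by 3; {[4,5],[5,6],[2,8]} hit by 5; {[9,12],[7,13],[9,14],[12,17]} hit by 12; {[15,18]} hit by 18.
Points: 3, 5, 12, 18 (4 total).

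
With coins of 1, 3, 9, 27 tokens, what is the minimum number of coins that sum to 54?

2

Use the largest denomination that fits, subtract, and repeat.
54 = 2×27
Total coins = 2 = 2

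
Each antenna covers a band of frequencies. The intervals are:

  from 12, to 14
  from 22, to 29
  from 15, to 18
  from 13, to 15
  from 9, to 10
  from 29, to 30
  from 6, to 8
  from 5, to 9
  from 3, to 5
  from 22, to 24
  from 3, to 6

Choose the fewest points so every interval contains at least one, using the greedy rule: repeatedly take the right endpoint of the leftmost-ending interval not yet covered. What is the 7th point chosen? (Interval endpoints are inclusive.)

Sort by right endpoint; whenever an interval is uncovered, place a point at its right end.
Sorted: [3,5] [3,6] [6,8] [5,9] [9,10] [12,14] [13,15] [15,18] [22,24] [22,29] [29,30]
{[3,5],[3,6]} hit by 5; {[6,8],[5,9]} hit by 8; {[9,10]} hit by 10; {[12,14],[13,15]} hit by 14; {[15,18]} hit by 18; {[22,24],[22,29]} hit by 24; {[29,30]} hit by 30.
Points: 5, 8, 10, 14, 18, 24, 30 (7 total).

30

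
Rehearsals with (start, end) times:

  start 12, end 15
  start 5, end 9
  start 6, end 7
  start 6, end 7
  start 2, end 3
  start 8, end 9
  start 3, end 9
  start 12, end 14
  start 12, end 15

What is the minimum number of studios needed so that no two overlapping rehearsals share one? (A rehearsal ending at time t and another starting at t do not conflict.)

The answer is the maximum number of intervals overlapping at any instant.
Events (time:±→running): 2:+→1 3:-→0 3:+→1 5:+→2 6:+→3 6:+→4 … peak 4.

4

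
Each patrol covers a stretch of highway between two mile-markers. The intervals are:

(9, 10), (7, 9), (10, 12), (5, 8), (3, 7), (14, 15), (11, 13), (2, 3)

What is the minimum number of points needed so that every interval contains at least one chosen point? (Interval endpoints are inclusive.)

Sort by right endpoint; whenever an interval is uncovered, place a point at its right end.
By right end: [2,3]  [3,7]  [5,8]  [7,9]  [9,10]  [10,12]  [11,13]  [14,15]
[2,3] uncovered → point at 3; [5,8] uncovered → point at 8; [9,10] uncovered → point at 10; [11,13] uncovered → point at 13; [14,15] uncovered → point at 15.
Points: 3, 8, 10, 13, 15 (5 total).

5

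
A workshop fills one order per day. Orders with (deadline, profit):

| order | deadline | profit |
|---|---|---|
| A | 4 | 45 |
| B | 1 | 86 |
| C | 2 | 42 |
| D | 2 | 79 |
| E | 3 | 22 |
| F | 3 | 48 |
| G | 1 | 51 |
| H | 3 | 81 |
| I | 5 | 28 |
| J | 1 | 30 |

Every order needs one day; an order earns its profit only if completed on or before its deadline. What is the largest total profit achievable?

Take jobs in profit order; each goes to the latest open slot no later than its deadline.
By profit: B(d1,86), H(d3,81), D(d2,79), G(d1,51), F(d3,48), A(d4,45), C(d2,42), J(d1,30), I(d5,28), E(d3,22)
B→slot 1; H→slot 3; D→slot 2; G skipped; F skipped; A→slot 4; C skipped; J skipped; I→slot 5; E skipped.
Profit = 86 + 79 + 81 + 45 + 28 = 319

319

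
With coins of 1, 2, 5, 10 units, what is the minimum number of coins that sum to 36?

5

36 − 3×10→6 − 1×5→1 − 1×1→0
Total coins = 3 + 1 + 1 = 5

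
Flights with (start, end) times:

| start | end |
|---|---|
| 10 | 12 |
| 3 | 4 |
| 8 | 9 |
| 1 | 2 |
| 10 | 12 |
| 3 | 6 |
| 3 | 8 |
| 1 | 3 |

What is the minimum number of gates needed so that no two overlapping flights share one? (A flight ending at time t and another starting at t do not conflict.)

The answer is the maximum number of intervals overlapping at any instant.
starts: [1, 1, 3, 3, 3, 8, 10, 10]
ends:   [2, 3, 4, 6, 8, 9, 12, 12]
s1→1 s1→2 e2→1 e3→0 s3→1 s3→2 s3→3  — peak 3.

3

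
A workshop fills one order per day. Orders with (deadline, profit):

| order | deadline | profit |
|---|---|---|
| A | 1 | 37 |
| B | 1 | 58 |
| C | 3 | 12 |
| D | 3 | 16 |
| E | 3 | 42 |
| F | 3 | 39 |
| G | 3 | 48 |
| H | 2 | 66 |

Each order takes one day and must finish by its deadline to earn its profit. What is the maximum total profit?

Sort by profit descending; place each in the latest free slot ≤ its deadline.
Profit order: H=66 B=58 G=48 E=42 F=39 A=37 D=16 C=12
Assign: H→slot 2, B→slot 1, G→slot 3, E skipped, F skipped, A skipped, D skipped, C skipped.
Slots: [1:B] [2:H] [3:G]
Profit = 58 + 66 + 48 = 172

172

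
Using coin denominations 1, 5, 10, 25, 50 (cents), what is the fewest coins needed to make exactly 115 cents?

115 = 2×50 + 1×10 + 1×5
Total coins = 2 + 1 + 1 = 4

4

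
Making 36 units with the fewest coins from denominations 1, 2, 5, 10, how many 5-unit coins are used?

1

Greedy: take as many of the largest coin as possible, then repeat with the remainder.
36 − 3×10→6 − 1×5→1 − 1×1→0
Count of 5: 1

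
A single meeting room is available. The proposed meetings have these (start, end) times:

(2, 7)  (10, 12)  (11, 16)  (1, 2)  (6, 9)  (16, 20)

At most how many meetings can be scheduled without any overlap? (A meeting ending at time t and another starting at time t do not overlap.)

By end time: (1,2), (2,7), (6,9), (10,12), (11,16), (16,20).
Pick (1,2); next start ≥ 2 → (2,7); next start ≥ 7 → (10,12); next start ≥ 12 → (16,20).
Selected 4 meetings.

4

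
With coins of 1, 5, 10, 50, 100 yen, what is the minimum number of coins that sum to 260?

4

Greedy: take as many of the largest coin as possible, then repeat with the remainder.
260 − 2×100→60 − 1×50→10 − 1×10→0
Total coins = 2 + 1 + 1 = 4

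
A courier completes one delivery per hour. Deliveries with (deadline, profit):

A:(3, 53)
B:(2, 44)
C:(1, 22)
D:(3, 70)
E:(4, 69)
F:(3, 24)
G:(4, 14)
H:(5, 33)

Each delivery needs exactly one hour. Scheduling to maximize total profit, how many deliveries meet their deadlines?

Profit order: D=70 E=69 A=53 B=44 H=33 F=24 C=22 G=14
Assign: D→slot 3, E→slot 4, A→slot 2, B→slot 1, H→slot 5, F skipped, C skipped, G skipped.
Slots: [1:B] [2:A] [3:D] [4:E] [5:H]
5 of 8 scheduled.

5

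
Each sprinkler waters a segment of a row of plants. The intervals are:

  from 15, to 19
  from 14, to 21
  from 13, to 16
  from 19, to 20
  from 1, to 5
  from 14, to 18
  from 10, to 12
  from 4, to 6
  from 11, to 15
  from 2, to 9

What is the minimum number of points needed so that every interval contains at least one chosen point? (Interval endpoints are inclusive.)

By right end: [1,5]  [4,6]  [2,9]  [10,12]  [11,15]  [13,16]  [14,18]  [15,19]  [19,20]  [14,21]
[1,5] uncovered → point at 5; [10,12] uncovered → point at 12; [13,16] uncovered → point at 16; [19,20] uncovered → point at 20.
Points: 5, 12, 16, 20 (4 total).

4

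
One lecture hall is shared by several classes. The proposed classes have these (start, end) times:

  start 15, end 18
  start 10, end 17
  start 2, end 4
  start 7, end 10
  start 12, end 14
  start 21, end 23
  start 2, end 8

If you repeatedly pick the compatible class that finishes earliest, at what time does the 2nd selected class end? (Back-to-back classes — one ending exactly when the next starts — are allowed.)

By end time: (2,4), (2,8), (7,10), (12,14), (10,17), (15,18), (21,23).
Pick (2,4); next start ≥ 4 → (7,10); next start ≥ 10 → (12,14); next start ≥ 14 → (15,18); next start ≥ 18 → (21,23).
Selected: (2,4) (7,10) (12,14) (15,18) (21,23)

10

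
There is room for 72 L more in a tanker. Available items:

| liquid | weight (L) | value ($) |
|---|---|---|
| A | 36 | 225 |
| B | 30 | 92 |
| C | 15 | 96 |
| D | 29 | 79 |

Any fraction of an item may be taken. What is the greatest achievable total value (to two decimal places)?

385.40

Order: C (96/15=6.40) > A (225/36=6.25) > B (92/30=3.07) > D (79/29=2.72)
Fill: take C (15 @ 96) → take A (36 @ 225) → take 21/30 of B → 64.40; 72/72 used.
Total value = 385.40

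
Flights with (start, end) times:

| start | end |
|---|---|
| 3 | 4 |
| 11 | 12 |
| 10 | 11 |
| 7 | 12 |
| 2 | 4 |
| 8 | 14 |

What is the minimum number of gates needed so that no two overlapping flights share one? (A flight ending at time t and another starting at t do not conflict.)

starts: [2, 3, 7, 8, 10, 11]
ends:   [4, 4, 11, 12, 12, 14]
s2→1 s3→2 e4→1 e4→0 s7→1 s8→2 s10→3  — peak 3.

3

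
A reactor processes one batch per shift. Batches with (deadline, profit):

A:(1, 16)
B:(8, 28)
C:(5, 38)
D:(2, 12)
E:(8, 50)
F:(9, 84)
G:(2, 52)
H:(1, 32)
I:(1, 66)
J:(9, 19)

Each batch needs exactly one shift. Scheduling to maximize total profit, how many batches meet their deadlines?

7

By profit: F(d9,84), I(d1,66), G(d2,52), E(d8,50), C(d5,38), H(d1,32), B(d8,28), J(d9,19), A(d1,16), D(d2,12)
F→slot 9; I→slot 1; G→slot 2; E→slot 8; C→slot 5; H skipped; B→slot 7; J→slot 6; A skipped; D skipped.
7 of 10 scheduled.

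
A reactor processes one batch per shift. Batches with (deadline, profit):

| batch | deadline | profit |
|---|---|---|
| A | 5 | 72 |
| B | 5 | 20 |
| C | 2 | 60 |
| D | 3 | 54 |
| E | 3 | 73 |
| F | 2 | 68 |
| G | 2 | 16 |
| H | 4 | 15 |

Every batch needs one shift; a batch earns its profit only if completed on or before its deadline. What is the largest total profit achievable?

293

Sort by profit descending; place each in the latest free slot ≤ its deadline.
Profit order: E=73 A=72 F=68 C=60 D=54 B=20 G=16 H=15
Assign: E→slot 3, A→slot 5, F→slot 2, C→slot 1, D skipped, B→slot 4, G skipped, H skipped.
Slots: [1:C] [2:F] [3:E] [4:B] [5:A]
Profit = 60 + 68 + 73 + 20 + 72 = 293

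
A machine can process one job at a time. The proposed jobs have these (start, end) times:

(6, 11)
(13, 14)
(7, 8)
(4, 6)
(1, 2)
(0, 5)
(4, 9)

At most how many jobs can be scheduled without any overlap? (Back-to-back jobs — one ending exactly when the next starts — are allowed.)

4

Greedy by earliest finish: after sorting by end time, pick each interval compatible with the last pick.
By end time: (1,2), (0,5), (4,6), (7,8), (4,9), (6,11), (13,14).
Pick (1,2); next start ≥ 2 → (4,6); next start ≥ 6 → (7,8); next start ≥ 8 → (13,14).
Selected 4 jobs.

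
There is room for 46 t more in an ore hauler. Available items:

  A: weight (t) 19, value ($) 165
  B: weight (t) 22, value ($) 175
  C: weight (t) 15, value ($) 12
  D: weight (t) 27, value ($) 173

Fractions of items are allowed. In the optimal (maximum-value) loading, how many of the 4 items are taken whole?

Sort by value per unit weight and fill in that order.
Order: A (165/19=8.68) > B (175/22=7.95) > D (173/27=6.41) > C (12/15=0.80)
Fill: take A (19 @ 165) → take B (22 @ 175) → take 5/27 of D → 32.04; 46/46 used.
2 item(s) taken whole; one partial (take 5/27 of D).

2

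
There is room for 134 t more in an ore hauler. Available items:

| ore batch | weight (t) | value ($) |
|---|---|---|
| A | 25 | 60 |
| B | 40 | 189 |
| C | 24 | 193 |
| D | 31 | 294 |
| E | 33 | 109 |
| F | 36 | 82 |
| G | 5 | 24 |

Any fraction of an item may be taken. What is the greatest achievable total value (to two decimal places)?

Order: D (294/31=9.48) > C (193/24=8.04) > G (24/5=4.80) > B (189/40=4.72) > E (109/33=3.30) > A (60/25=2.40) > F (82/36=2.28)
Fill: take D (31 @ 294) → take C (24 @ 193) → take G (5 @ 24) → take B (40 @ 189) → take E (33 @ 109) → take 1/25 of A → 2.40; 134/134 used.
Total value = 811.40

811.40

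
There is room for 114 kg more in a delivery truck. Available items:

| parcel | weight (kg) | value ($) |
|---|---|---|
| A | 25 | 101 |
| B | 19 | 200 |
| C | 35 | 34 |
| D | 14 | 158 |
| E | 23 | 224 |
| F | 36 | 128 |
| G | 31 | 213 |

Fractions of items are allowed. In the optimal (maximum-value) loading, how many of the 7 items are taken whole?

5

Greedy by value/weight ratio, highest first.
Ratios (sorted): D 11.29, B 10.53, E 9.74, G 6.87, A 4.04, F 3.56, C 0.97
take D (14 @ 158); take B (19 @ 200); take E (23 @ 224); take G (31 @ 213); take A (25 @ 101); take 2/36 of F → 7.11. Capacity used 114/114.
5 item(s) taken whole; one partial (take 2/36 of F).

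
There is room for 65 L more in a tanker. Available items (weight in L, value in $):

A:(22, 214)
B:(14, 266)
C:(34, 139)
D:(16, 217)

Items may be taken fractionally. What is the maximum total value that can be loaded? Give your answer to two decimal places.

Ratios (sorted): B 19.00, D 13.56, A 9.73, C 4.09
take B (14 @ 266); take D (16 @ 217); take A (22 @ 214); take 13/34 of C → 53.15. Capacity used 65/65.
Total value = 750.15

750.15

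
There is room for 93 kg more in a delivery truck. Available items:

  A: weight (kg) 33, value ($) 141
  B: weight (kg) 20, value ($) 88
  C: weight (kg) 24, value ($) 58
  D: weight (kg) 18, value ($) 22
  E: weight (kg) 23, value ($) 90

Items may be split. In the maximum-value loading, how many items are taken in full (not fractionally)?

Greedy by value/weight ratio, highest first.
Order: B (88/20=4.40) > A (141/33=4.27) > E (90/23=3.91) > C (58/24=2.42) > D (22/18=1.22)
Fill: take B (20 @ 88) → take A (33 @ 141) → take E (23 @ 90) → take 17/24 of C → 41.08; 93/93 used.
3 item(s) taken whole; one partial (take 17/24 of C).

3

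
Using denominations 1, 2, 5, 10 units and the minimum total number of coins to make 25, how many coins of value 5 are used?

1

Greedy: take as many of the largest coin as possible, then repeat with the remainder.
25 = 2×10 + 1×5
Count of 5: 1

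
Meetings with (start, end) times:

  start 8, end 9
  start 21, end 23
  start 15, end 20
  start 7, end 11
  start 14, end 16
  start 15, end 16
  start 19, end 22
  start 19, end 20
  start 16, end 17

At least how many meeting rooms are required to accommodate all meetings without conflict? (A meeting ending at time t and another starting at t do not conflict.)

Events (time:±→running): 7:+→1 8:+→2 9:-→1 11:-→0 14:+→1 15:+→2 15:+→3 … peak 3.

3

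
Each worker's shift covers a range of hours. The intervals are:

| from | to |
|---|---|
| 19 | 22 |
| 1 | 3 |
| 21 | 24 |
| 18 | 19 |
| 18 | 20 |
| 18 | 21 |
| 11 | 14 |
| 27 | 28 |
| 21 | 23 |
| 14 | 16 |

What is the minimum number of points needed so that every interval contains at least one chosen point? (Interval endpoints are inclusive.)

Process intervals by earliest right end; each time one isn't hit yet, stab at its right endpoint.
By right end: [1,3]  [11,14]  [14,16]  [18,19]  [18,20]  [18,21]  [19,22]  [21,23]  [21,24]  [27,28]
[1,3] uncovered → point at 3; [11,14] uncovered → point at 14; [18,19] uncovered → point at 19; [21,23] uncovered → point at 23; [27,28] uncovered → point at 28.
Points: 3, 14, 19, 23, 28 (5 total).

5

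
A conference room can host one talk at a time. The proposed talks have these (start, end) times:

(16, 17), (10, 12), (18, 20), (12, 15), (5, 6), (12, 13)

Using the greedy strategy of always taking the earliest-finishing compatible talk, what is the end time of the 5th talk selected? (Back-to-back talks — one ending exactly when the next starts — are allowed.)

Greedy by earliest finish: after sorting by end time, pick each interval compatible with the last pick.
Sorted by end: (5,6)  (10,12)  (12,13)  (12,15)  (16,17)  (18,20)
take (5,6); take (10,12); take (12,13); skip (12,15); take (16,17); take (18,20).
Selected: (5,6) (10,12) (12,13) (16,17) (18,20)

20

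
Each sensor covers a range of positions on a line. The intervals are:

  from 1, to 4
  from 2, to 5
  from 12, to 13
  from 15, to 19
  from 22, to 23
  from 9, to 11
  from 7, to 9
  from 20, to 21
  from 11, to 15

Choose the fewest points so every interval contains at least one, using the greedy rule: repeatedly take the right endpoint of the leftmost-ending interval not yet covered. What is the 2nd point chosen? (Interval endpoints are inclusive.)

Process intervals by earliest right end; each time one isn't hit yet, stab at its right endpoint.
By right end: [1,4]  [2,5]  [7,9]  [9,11]  [12,13]  [11,15]  [15,19]  [20,21]  [22,23]
[1,4] uncovered → point at 4; [7,9] uncovered → point at 9; [12,13] uncovered → point at 13; [15,19] uncovered → point at 19; [20,21] uncovered → point at 21; [22,23] uncovered → point at 23.
Points: 4, 9, 13, 19, 21, 23 (6 total).

9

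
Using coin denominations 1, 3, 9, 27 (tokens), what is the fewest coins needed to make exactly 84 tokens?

4

84 = 3×27 + 1×3
Total coins = 3 + 1 = 4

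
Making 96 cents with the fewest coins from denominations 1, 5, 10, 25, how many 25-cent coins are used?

3

96 = 3×25 + 2×10 + 1×1
Count of 25: 3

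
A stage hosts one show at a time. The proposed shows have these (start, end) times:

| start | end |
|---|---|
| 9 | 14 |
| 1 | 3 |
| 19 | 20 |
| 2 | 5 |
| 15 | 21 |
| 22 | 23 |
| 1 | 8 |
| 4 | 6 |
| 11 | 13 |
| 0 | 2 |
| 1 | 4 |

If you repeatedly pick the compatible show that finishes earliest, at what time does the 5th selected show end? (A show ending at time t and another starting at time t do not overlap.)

Greedy by earliest finish: after sorting by end time, pick each interval compatible with the last pick.
By end time: (0,2), (1,3), (1,4), (2,5), (4,6), (1,8), (11,13), (9,14), (19,20), (15,21), (22,23).
Pick (0,2); next start ≥ 2 → (2,5); next start ≥ 5 → (11,13); next start ≥ 13 → (19,20); next start ≥ 20 → (22,23).
Selected: (0,2) (2,5) (11,13) (19,20) (22,23)

23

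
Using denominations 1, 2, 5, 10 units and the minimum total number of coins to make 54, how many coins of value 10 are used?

54 = 5×10 + 2×2
Count of 10: 5

5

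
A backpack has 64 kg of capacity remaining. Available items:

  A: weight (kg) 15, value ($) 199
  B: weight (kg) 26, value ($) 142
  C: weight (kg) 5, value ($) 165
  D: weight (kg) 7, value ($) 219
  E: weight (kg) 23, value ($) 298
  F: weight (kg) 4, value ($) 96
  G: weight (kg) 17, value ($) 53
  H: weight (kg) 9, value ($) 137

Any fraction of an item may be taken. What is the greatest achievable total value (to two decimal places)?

1119.46

Ratios (sorted): C 33.00, D 31.29, F 24.00, H 15.22, A 13.27, E 12.96, B 5.46, G 3.12
take C (5 @ 165); take D (7 @ 219); take F (4 @ 96); take H (9 @ 137); take A (15 @ 199); take E (23 @ 298); take 1/26 of B → 5.46. Capacity used 64/64.
Total value = 1119.46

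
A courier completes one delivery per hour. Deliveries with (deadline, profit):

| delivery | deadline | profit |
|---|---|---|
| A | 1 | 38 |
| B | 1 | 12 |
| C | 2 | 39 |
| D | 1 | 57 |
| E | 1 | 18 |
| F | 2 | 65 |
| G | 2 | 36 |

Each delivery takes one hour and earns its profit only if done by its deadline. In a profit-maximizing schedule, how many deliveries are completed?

Take jobs in profit order; each goes to the latest open slot no later than its deadline.
By profit: F(d2,65), D(d1,57), C(d2,39), A(d1,38), G(d2,36), E(d1,18), B(d1,12)
F→slot 2; D→slot 1; C skipped; A skipped; G skipped; E skipped; B skipped.
2 of 7 scheduled.

2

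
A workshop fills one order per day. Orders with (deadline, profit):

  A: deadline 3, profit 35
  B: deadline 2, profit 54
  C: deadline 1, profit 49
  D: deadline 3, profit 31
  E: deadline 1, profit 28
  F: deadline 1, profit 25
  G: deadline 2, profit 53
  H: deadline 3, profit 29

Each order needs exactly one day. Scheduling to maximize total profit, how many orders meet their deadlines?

3

By profit: B(d2,54), G(d2,53), C(d1,49), A(d3,35), D(d3,31), H(d3,29), E(d1,28), F(d1,25)
B→slot 2; G→slot 1; C skipped; A→slot 3; D skipped; H skipped; E skipped; F skipped.
3 of 8 scheduled.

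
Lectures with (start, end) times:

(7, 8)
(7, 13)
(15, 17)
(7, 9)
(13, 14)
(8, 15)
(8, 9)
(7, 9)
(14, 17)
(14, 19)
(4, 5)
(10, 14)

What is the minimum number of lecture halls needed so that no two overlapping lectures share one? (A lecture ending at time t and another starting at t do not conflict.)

5

Events (time:±→running): 4:+→1 5:-→0 7:+→1 7:+→2 7:+→3 7:+→4 8:-→3 8:+→4 8:+→5 … peak 5.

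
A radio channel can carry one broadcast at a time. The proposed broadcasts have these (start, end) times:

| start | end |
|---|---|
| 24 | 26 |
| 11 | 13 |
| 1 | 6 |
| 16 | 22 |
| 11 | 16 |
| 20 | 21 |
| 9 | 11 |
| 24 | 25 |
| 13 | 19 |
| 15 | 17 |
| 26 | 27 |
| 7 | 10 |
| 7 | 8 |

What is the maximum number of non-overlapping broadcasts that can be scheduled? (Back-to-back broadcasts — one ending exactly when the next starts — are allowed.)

Order by finish time; keep every interval that doesn't clash with the previous kept one.
By end time: (1,6), (7,8), (7,10), (9,11), (11,13), (11,16), (15,17), (13,19), (20,21), (16,22), (24,25), (24,26), (26,27).
Pick (1,6); next start ≥ 6 → (7,8); next start ≥ 8 → (9,11); next start ≥ 11 → (11,13); next start ≥ 13 → (15,17); next start ≥ 17 → (20,21); next start ≥ 21 → (24,25); next start ≥ 25 → (26,27).
Selected 8 broadcasts.

8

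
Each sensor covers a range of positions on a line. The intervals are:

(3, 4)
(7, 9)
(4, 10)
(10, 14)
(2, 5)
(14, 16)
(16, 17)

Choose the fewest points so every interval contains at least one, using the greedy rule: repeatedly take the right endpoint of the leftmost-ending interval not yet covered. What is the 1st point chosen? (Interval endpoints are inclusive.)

Sorted: [3,4] [2,5] [7,9] [4,10] [10,14] [14,16] [16,17]
{[3,4],[2,5]} hit by 4; {[7,9],[4,10]} hit by 9; {[10,14],[14,16]} hit by 14; {[16,17]} hit by 17.
Points: 4, 9, 14, 17 (4 total).

4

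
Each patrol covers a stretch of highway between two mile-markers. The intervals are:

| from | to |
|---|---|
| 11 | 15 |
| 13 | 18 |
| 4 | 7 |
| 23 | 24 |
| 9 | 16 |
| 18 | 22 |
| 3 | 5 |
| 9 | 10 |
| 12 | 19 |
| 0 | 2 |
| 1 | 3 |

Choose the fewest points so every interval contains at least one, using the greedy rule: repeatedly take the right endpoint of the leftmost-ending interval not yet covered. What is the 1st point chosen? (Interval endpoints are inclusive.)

2

Process intervals by earliest right end; each time one isn't hit yet, stab at its right endpoint.
Sorted: [0,2] [1,3] [3,5] [4,7] [9,10] [11,15] [9,16] [13,18] [12,19] [18,22] [23,24]
{[0,2],[1,3]} hit by 2; {[3,5],[4,7]} hit by 5; {[9,10]} hit by 10; {[11,15],[9,16],[13,18],[12,19]} hit by 15; {[18,22]} hit by 22; {[23,24]} hit by 24.
Points: 2, 5, 10, 15, 22, 24 (6 total).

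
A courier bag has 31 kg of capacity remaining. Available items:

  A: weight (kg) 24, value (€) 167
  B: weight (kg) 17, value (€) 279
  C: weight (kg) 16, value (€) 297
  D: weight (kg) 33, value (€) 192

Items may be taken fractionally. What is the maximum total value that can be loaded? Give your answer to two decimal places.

543.18

Sort by value per unit weight and fill in that order.
Order: C (297/16=18.56) > B (279/17=16.41) > A (167/24=6.96) > D (192/33=5.82)
Fill: take C (16 @ 297) → take 15/17 of B → 246.18; 31/31 used.
Total value = 543.18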